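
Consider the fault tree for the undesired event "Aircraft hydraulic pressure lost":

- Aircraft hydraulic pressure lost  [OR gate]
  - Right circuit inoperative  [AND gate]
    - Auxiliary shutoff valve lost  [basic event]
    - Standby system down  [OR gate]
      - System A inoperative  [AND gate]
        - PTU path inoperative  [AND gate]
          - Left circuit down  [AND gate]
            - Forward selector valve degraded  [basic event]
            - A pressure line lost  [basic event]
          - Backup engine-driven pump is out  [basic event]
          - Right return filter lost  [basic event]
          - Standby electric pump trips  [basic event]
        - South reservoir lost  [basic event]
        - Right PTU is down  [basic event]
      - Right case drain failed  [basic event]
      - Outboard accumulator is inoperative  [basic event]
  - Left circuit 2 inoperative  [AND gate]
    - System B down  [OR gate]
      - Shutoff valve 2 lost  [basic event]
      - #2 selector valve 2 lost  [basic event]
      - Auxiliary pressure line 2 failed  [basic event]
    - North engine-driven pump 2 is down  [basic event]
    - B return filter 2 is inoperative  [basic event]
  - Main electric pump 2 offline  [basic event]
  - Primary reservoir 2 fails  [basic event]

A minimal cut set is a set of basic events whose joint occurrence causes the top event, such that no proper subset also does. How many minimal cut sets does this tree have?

Left circuit down [AND]: one cut set from each child combined → 1 × 1 = 1 cut set(s).
PTU path inoperative [AND]: one cut set from each child combined → 1 × 1 × 1 × 1 = 1 cut set(s).
System A inoperative [AND]: one cut set from each child combined → 1 × 1 × 1 = 1 cut set(s).
Standby system down [OR]: union of children's cut sets → 3 cut set(s).
Right circuit inoperative [AND]: one cut set from each child combined → 1 × 3 = 3 cut set(s).
System B down [OR]: union of children's cut sets → 3 cut set(s).
Left circuit 2 inoperative [AND]: one cut set from each child combined → 3 × 1 × 1 = 3 cut set(s).
Aircraft hydraulic pressure lost [OR]: union of children's cut sets → 8 cut set(s).
Minimal cut sets: {A pressure line lost, Auxiliary shutoff valve lost, Backup engine-driven pump is out, Forward selector valve degraded, Right PTU is down, Right return filter lost, South reservoir lost, Standby electric pump trips}; {Auxiliary shutoff valve lost, Right case drain failed}; {Auxiliary shutoff valve lost, Outboard accumulator is inoperative}; {B return filter 2 is inoperative, North engine-driven pump 2 is down, Shutoff valve 2 lost}; {#2 selector valve 2 lost, B return filter 2 is inoperative, North engine-driven pump 2 is down}; {Auxiliary pressure line 2 failed, B return filter 2 is inoperative, North engine-driven pump 2 is down}; {Main electric pump 2 offline}; {Primary reservoir 2 fails}.

8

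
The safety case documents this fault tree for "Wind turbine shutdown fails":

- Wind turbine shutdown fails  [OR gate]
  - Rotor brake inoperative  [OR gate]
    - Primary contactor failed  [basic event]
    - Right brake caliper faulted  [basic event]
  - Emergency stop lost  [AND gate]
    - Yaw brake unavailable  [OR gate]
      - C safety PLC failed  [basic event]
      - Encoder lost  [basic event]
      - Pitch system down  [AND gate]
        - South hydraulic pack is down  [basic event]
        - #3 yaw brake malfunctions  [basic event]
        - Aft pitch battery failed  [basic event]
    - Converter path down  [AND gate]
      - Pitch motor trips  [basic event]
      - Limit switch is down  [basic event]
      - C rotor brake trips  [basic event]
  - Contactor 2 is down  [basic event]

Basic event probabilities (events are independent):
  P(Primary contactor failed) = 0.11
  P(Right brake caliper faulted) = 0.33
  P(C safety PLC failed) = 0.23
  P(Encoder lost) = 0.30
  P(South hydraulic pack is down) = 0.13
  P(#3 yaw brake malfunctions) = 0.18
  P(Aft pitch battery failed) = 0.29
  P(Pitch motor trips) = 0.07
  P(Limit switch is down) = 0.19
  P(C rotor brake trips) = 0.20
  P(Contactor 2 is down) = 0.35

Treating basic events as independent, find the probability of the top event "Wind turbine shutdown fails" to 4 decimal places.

P(Rotor brake inoperative) [OR] = 1 − (1−0.11) × (1−0.33) = 0.403700
P(Pitch system down) [AND] = 0.13 × 0.18 × 0.29 = 0.006786
P(Yaw brake unavailable) [OR] = 1 − (1−0.23) × (1−0.30) × (1−0.006786) = 0.464658
P(Converter path down) [AND] = 0.07 × 0.19 × 0.20 = 0.002660
P(Emergency stop lost) [AND] = 0.464658 × 0.002660 = 0.001236
P(Wind turbine shutdown fails) [OR] = 1 − (1−0.403700) × (1−0.001236) × (1−0.35) = 0.612884
Rounded to 4 decimal places: P(Wind turbine shutdown fails) ≈ 0.6129.

0.6129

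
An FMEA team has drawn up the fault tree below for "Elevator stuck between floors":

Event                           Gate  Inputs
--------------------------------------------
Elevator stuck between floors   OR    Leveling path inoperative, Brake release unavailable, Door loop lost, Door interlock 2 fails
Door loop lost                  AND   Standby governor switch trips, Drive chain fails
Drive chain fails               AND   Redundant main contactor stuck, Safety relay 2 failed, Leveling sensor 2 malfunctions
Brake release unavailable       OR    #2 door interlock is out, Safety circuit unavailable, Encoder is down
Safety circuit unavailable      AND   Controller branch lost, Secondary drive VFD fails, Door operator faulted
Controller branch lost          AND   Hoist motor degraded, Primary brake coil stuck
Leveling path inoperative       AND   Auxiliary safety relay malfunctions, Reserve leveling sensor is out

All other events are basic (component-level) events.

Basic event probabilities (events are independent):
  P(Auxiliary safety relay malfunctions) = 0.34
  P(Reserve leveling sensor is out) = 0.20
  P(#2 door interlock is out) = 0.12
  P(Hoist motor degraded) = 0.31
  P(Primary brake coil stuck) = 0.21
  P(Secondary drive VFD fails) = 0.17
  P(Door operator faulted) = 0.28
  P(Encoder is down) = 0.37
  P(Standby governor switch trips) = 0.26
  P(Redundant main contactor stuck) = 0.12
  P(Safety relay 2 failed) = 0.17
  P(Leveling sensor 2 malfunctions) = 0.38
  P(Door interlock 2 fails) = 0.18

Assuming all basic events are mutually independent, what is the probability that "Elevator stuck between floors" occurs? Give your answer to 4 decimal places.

P(Leveling path inoperative) [AND] = 0.34 × 0.20 = 0.068000
P(Controller branch lost) [AND] = 0.31 × 0.21 = 0.065100
P(Safety circuit unavailable) [AND] = 0.065100 × 0.17 × 0.28 = 0.003099
P(Brake release unavailable) [OR] = 1 − (1−0.12) × (1−0.003099) × (1−0.37) = 0.447318
P(Drive chain fails) [AND] = 0.12 × 0.17 × 0.38 = 0.007752
P(Door loop lost) [AND] = 0.26 × 0.007752 = 0.002016
P(Elevator stuck between floors) [OR] = 1 − (1−0.068000) × (1−0.447318) × (1−0.002016) × (1−0.18) = 0.578470
Rounded to 4 decimal places: P(Elevator stuck between floors) ≈ 0.5785.

0.5785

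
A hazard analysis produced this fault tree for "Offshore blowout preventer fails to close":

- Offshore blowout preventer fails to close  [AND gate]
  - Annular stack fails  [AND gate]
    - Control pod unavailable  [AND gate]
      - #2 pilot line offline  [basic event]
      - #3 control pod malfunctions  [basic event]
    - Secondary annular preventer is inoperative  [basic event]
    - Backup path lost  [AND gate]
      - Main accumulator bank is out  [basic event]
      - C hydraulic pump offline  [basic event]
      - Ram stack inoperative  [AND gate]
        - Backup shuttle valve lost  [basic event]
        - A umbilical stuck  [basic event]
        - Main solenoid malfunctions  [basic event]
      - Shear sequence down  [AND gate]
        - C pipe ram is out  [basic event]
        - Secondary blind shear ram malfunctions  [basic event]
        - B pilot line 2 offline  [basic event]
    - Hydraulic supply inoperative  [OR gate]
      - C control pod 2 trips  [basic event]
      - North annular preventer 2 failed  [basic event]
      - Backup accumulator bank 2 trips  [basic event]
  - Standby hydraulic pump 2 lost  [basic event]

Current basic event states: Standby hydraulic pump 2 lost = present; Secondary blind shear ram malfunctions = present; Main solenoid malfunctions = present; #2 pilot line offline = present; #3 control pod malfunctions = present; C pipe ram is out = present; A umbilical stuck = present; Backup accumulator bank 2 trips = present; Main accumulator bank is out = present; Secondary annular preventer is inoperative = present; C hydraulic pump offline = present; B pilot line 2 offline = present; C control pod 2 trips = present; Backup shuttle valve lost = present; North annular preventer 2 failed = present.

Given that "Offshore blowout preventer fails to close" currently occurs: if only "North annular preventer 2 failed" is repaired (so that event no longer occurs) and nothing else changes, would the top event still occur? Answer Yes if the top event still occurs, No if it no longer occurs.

Counterfactual: set "North annular preventer 2 failed" to not occurred.
Control pod unavailable [AND]: #2 pilot line offline=occurs, #3 control pod malfunctions=occurs → all inputs occur → occurs.
Ram stack inoperative [AND]: Backup shuttle valve lost=occurs, A umbilical stuck=occurs, Main solenoid malfunctions=occurs → all inputs occur → occurs.
Shear sequence down [AND]: C pipe ram is out=occurs, Secondary blind shear ram malfunctions=occurs, B pilot line 2 offline=occurs → all inputs occur → occurs.
Backup path lost [AND]: Main accumulator bank is out=occurs, C hydraulic pump offline=occurs, Ram stack inoperative=occurs, Shear sequence down=occurs → all inputs occur → occurs.
Hydraulic supply inoperative [OR]: C control pod 2 trips=occurs, North annular preventer 2 failed=not, Backup accumulator bank 2 trips=occurs → at least one input occurs → occurs.
Annular stack fails [AND]: Control pod unavailable=occurs, Secondary annular preventer is inoperative=occurs, Backup path lost=occurs, Hydraulic supply inoperative=occurs → all inputs occur → occurs.
Offshore blowout preventer fails to close [AND]: Annular stack fails=occurs, Standby hydraulic pump 2 lost=occurs → all inputs occur → occurs.

Yes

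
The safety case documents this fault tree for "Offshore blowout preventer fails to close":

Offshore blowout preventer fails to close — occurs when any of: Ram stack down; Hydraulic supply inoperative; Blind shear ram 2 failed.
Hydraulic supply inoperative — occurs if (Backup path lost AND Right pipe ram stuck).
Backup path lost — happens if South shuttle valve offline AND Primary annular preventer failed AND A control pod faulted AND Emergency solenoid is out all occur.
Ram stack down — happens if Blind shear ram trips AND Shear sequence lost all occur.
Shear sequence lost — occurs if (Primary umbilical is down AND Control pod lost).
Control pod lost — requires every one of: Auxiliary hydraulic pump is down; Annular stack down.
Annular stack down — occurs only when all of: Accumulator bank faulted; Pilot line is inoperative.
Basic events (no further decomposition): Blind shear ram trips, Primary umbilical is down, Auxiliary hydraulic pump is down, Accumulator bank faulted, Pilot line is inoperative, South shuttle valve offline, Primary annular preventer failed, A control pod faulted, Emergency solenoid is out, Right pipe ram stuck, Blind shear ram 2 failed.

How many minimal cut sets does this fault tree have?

3

Annular stack down [AND]: one cut set from each child combined → 1 × 1 = 1 cut set(s).
Control pod lost [AND]: one cut set from each child combined → 1 × 1 = 1 cut set(s).
Shear sequence lost [AND]: one cut set from each child combined → 1 × 1 = 1 cut set(s).
Ram stack down [AND]: one cut set from each child combined → 1 × 1 = 1 cut set(s).
Backup path lost [AND]: one cut set from each child combined → 1 × 1 × 1 × 1 = 1 cut set(s).
Hydraulic supply inoperative [AND]: one cut set from each child combined → 1 × 1 = 1 cut set(s).
Offshore blowout preventer fails to close [OR]: union of children's cut sets → 3 cut set(s).
Minimal cut sets: {Accumulator bank faulted, Auxiliary hydraulic pump is down, Blind shear ram trips, Pilot line is inoperative, Primary umbilical is down}; {A control pod faulted, Emergency solenoid is out, Primary annular preventer failed, Right pipe ram stuck, South shuttle valve offline}; {Blind shear ram 2 failed}.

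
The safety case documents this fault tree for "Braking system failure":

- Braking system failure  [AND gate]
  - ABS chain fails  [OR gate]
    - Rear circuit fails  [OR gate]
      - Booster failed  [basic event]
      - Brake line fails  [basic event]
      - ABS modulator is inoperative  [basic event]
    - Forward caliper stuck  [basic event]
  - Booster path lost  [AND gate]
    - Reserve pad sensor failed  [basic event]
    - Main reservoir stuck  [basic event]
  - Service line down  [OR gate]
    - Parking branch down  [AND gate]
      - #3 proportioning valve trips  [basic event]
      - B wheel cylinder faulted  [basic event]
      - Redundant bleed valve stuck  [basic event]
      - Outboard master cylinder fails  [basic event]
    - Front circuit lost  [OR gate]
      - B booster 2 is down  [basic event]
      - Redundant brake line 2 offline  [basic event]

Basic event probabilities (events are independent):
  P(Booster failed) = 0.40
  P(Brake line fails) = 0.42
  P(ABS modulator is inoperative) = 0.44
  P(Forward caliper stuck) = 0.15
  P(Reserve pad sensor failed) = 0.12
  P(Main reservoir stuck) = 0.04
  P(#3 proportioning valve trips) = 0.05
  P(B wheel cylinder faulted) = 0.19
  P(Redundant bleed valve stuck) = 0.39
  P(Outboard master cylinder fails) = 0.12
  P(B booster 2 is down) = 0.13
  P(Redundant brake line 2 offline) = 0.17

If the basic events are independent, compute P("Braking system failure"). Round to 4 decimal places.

0.0011

P(Rear circuit fails) [OR] = 1 − (1−0.40) × (1−0.42) × (1−0.44) = 0.805120
P(ABS chain fails) [OR] = 1 − (1−0.805120) × (1−0.15) = 0.834352
P(Booster path lost) [AND] = 0.12 × 0.04 = 0.004800
P(Parking branch down) [AND] = 0.05 × 0.19 × 0.39 × 0.12 = 0.000445
P(Front circuit lost) [OR] = 1 − (1−0.13) × (1−0.17) = 0.277900
P(Service line down) [OR] = 1 − (1−0.000445) × (1−0.277900) = 0.278221
P(Braking system failure) [AND] = 0.834352 × 0.004800 × 0.278221 = 0.001114
Rounded to 4 decimal places: P(Braking system failure) ≈ 0.0011.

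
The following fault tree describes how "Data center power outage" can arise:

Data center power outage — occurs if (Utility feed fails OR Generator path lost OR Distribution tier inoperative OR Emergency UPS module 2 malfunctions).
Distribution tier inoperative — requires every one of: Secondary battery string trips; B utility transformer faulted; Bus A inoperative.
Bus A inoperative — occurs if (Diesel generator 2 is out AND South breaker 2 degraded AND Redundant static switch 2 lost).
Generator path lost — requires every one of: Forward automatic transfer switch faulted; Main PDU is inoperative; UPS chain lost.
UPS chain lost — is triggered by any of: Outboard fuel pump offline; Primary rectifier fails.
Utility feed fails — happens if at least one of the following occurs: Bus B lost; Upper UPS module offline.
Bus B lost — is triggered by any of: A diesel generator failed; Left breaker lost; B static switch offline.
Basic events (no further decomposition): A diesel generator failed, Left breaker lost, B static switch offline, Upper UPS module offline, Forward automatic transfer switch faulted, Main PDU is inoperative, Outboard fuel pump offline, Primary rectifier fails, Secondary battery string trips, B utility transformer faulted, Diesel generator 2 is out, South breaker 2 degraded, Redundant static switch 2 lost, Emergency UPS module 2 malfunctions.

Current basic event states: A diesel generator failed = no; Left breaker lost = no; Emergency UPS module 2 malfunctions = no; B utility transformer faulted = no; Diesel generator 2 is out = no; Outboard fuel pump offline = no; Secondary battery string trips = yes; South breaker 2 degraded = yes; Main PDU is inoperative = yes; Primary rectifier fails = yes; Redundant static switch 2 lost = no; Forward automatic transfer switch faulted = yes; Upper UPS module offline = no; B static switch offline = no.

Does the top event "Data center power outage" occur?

Bus B lost [OR]: A diesel generator failed=not, Left breaker lost=not, B static switch offline=not → no input occurs → does not occur.
Utility feed fails [OR]: Bus B lost=not, Upper UPS module offline=not → no input occurs → does not occur.
UPS chain lost [OR]: Outboard fuel pump offline=not, Primary rectifier fails=occurs → at least one input occurs → occurs.
Generator path lost [AND]: Forward automatic transfer switch faulted=occurs, Main PDU is inoperative=occurs, UPS chain lost=occurs → all inputs occur → occurs.
Bus A inoperative [AND]: Diesel generator 2 is out=not, South breaker 2 degraded=occurs, Redundant static switch 2 lost=not → not all inputs occur → does not occur.
Distribution tier inoperative [AND]: Secondary battery string trips=occurs, B utility transformer faulted=not, Bus A inoperative=not → not all inputs occur → does not occur.
Data center power outage [OR]: Utility feed fails=not, Generator path lost=occurs, Distribution tier inoperative=not, Emergency UPS module 2 malfunctions=not → at least one input occurs → occurs.

Yes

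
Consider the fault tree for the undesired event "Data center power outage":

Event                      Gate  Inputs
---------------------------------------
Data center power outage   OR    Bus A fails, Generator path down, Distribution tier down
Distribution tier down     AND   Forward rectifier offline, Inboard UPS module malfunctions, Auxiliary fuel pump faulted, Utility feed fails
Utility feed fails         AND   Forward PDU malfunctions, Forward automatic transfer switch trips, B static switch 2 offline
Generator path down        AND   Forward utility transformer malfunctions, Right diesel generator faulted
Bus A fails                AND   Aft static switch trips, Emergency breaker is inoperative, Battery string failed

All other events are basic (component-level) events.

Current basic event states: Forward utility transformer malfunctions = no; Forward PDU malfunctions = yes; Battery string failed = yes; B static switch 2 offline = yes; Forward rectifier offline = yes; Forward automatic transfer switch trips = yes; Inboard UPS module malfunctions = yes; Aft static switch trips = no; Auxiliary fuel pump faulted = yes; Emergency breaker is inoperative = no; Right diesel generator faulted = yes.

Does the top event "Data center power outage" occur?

Yes

Bus A fails [AND]: Aft static switch trips=not, Emergency breaker is inoperative=not, Battery string failed=occurs → not all inputs occur → does not occur.
Generator path down [AND]: Forward utility transformer malfunctions=not, Right diesel generator faulted=occurs → not all inputs occur → does not occur.
Utility feed fails [AND]: Forward PDU malfunctions=occurs, Forward automatic transfer switch trips=occurs, B static switch 2 offline=occurs → all inputs occur → occurs.
Distribution tier down [AND]: Forward rectifier offline=occurs, Inboard UPS module malfunctions=occurs, Auxiliary fuel pump faulted=occurs, Utility feed fails=occurs → all inputs occur → occurs.
Data center power outage [OR]: Bus A fails=not, Generator path down=not, Distribution tier down=occurs → at least one input occurs → occurs.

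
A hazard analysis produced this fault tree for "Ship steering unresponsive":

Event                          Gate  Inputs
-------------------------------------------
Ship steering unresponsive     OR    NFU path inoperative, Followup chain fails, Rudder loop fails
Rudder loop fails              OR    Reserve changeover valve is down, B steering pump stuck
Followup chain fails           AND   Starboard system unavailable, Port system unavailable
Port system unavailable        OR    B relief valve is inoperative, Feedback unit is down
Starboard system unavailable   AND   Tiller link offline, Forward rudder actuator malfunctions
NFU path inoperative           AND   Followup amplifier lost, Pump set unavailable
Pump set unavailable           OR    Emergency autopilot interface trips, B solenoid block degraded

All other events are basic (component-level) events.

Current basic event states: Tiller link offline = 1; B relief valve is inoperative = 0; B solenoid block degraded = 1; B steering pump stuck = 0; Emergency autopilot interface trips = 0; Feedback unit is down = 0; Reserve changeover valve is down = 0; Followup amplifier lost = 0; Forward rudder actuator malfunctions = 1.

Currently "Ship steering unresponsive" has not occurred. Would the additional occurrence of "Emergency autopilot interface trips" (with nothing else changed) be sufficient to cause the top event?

Counterfactual: set "Emergency autopilot interface trips" to occurred.
Pump set unavailable [OR]: Emergency autopilot interface trips=occurs, B solenoid block degraded=occurs → at least one input occurs → occurs.
NFU path inoperative [AND]: Followup amplifier lost=not, Pump set unavailable=occurs → not all inputs occur → does not occur.
Starboard system unavailable [AND]: Tiller link offline=occurs, Forward rudder actuator malfunctions=occurs → all inputs occur → occurs.
Port system unavailable [OR]: B relief valve is inoperative=not, Feedback unit is down=not → no input occurs → does not occur.
Followup chain fails [AND]: Starboard system unavailable=occurs, Port system unavailable=not → not all inputs occur → does not occur.
Rudder loop fails [OR]: Reserve changeover valve is down=not, B steering pump stuck=not → no input occurs → does not occur.
Ship steering unresponsive [OR]: NFU path inoperative=not, Followup chain fails=not, Rudder loop fails=not → no input occurs → does not occur.

No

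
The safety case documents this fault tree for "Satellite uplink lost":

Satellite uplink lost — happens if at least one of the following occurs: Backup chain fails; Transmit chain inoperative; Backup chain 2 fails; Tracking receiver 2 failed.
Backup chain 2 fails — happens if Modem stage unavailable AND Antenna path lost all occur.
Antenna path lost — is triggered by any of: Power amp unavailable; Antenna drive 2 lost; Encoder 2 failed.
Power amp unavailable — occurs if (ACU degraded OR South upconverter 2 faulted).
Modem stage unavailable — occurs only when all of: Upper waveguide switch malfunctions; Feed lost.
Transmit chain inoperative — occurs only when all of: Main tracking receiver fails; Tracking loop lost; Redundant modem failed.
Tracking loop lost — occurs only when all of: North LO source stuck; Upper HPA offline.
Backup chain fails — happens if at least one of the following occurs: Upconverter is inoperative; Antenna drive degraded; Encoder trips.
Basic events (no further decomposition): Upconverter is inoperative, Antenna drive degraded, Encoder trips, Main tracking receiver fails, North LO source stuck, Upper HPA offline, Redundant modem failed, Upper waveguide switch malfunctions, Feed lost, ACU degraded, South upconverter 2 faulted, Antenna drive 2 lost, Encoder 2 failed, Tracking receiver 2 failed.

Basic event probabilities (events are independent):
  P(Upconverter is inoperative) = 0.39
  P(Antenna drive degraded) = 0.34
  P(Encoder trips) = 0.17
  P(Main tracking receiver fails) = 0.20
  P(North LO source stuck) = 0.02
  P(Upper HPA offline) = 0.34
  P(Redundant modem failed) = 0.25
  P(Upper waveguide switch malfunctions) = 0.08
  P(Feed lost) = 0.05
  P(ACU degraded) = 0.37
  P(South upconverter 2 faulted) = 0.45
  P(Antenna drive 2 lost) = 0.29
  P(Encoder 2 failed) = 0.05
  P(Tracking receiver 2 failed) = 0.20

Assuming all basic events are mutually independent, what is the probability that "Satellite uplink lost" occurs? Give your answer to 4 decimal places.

0.7336

P(Backup chain fails) [OR] = 1 − (1−0.39) × (1−0.34) × (1−0.17) = 0.665842
P(Tracking loop lost) [AND] = 0.02 × 0.34 = 0.006800
P(Transmit chain inoperative) [AND] = 0.20 × 0.006800 × 0.25 = 0.000340
P(Modem stage unavailable) [AND] = 0.08 × 0.05 = 0.004000
P(Power amp unavailable) [OR] = 1 − (1−0.37) × (1−0.45) = 0.653500
P(Antenna path lost) [OR] = 1 − (1−0.653500) × (1−0.29) × (1−0.05) = 0.766286
P(Backup chain 2 fails) [AND] = 0.004000 × 0.766286 = 0.003065
P(Satellite uplink lost) [OR] = 1 − (1−0.665842) × (1−0.000340) × (1−0.003065) × (1−0.20) = 0.733584
Rounded to 4 decimal places: P(Satellite uplink lost) ≈ 0.7336.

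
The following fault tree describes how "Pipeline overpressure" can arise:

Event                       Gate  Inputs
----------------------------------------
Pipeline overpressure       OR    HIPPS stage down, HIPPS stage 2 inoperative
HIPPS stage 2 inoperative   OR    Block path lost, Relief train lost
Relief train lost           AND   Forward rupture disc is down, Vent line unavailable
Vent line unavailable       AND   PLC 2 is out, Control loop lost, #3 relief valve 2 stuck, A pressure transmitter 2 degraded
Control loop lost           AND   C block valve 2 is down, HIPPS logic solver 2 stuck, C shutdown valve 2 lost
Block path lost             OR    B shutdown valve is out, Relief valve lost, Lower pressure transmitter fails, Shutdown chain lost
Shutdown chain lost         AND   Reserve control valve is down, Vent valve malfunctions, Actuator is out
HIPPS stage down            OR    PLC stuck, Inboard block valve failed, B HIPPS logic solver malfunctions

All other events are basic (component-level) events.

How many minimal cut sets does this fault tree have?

HIPPS stage down [OR]: union of children's cut sets → 3 cut set(s).
Shutdown chain lost [AND]: one cut set from each child combined → 1 × 1 × 1 = 1 cut set(s).
Block path lost [OR]: union of children's cut sets → 4 cut set(s).
Control loop lost [AND]: one cut set from each child combined → 1 × 1 × 1 = 1 cut set(s).
Vent line unavailable [AND]: one cut set from each child combined → 1 × 1 × 1 × 1 = 1 cut set(s).
Relief train lost [AND]: one cut set from each child combined → 1 × 1 = 1 cut set(s).
HIPPS stage 2 inoperative [OR]: union of children's cut sets → 5 cut set(s).
Pipeline overpressure [OR]: union of children's cut sets → 8 cut set(s).
Minimal cut sets: {PLC stuck}; {Inboard block valve failed}; {B HIPPS logic solver malfunctions}; {B shutdown valve is out}; {Relief valve lost}; {Lower pressure transmitter fails}; {Actuator is out, Reserve control valve is down, Vent valve malfunctions}; {#3 relief valve 2 stuck, A pressure transmitter 2 degraded, C block valve 2 is down, C shutdown valve 2 lost, Forward rupture disc is down, HIPPS logic solver 2 stuck, PLC 2 is out}.

8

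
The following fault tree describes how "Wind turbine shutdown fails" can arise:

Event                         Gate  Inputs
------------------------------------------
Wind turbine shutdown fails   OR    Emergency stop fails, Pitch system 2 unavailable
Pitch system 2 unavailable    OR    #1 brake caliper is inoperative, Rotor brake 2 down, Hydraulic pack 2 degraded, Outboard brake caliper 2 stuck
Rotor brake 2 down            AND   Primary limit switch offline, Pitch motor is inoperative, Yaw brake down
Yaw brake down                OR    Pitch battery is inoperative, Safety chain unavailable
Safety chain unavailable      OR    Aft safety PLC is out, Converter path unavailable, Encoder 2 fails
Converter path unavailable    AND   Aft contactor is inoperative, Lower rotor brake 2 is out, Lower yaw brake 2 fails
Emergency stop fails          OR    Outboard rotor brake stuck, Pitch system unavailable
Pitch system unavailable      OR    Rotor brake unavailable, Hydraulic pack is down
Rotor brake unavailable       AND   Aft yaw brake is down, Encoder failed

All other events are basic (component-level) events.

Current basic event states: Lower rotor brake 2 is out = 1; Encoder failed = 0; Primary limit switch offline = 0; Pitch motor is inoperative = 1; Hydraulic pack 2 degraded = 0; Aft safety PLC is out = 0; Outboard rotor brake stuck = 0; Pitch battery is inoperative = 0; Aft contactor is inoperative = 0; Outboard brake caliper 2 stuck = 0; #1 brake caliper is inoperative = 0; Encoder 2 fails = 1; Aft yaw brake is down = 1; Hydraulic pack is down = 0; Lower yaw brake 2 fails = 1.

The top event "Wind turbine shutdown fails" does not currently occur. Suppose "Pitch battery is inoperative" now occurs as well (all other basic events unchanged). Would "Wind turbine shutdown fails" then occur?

No

Counterfactual: set "Pitch battery is inoperative" to occurred.
Rotor brake unavailable [AND]: Aft yaw brake is down=occurs, Encoder failed=not → not all inputs occur → does not occur.
Pitch system unavailable [OR]: Rotor brake unavailable=not, Hydraulic pack is down=not → no input occurs → does not occur.
Emergency stop fails [OR]: Outboard rotor brake stuck=not, Pitch system unavailable=not → no input occurs → does not occur.
Converter path unavailable [AND]: Aft contactor is inoperative=not, Lower rotor brake 2 is out=occurs, Lower yaw brake 2 fails=occurs → not all inputs occur → does not occur.
Safety chain unavailable [OR]: Aft safety PLC is out=not, Converter path unavailable=not, Encoder 2 fails=occurs → at least one input occurs → occurs.
Yaw brake down [OR]: Pitch battery is inoperative=occurs, Safety chain unavailable=occurs → at least one input occurs → occurs.
Rotor brake 2 down [AND]: Primary limit switch offline=not, Pitch motor is inoperative=occurs, Yaw brake down=occurs → not all inputs occur → does not occur.
Pitch system 2 unavailable [OR]: #1 brake caliper is inoperative=not, Rotor brake 2 down=not, Hydraulic pack 2 degraded=not, Outboard brake caliper 2 stuck=not → no input occurs → does not occur.
Wind turbine shutdown fails [OR]: Emergency stop fails=not, Pitch system 2 unavailable=not → no input occurs → does not occur.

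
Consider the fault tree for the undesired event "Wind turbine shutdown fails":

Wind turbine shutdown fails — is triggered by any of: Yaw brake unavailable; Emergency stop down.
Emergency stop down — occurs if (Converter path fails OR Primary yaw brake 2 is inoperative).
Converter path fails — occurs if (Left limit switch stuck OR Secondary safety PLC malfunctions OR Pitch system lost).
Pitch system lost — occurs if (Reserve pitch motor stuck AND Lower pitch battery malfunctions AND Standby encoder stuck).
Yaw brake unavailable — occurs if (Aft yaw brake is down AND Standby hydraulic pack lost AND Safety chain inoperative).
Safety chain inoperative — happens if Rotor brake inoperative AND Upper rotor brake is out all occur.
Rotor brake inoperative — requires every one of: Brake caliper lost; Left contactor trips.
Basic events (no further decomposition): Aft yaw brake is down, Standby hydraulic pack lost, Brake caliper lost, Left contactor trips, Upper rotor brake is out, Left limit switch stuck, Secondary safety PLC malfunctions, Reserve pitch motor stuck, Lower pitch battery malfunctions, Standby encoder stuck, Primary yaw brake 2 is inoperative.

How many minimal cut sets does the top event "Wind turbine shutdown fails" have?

Rotor brake inoperative [AND]: one cut set from each child combined → 1 × 1 = 1 cut set(s).
Safety chain inoperative [AND]: one cut set from each child combined → 1 × 1 = 1 cut set(s).
Yaw brake unavailable [AND]: one cut set from each child combined → 1 × 1 × 1 = 1 cut set(s).
Pitch system lost [AND]: one cut set from each child combined → 1 × 1 × 1 = 1 cut set(s).
Converter path fails [OR]: union of children's cut sets → 3 cut set(s).
Emergency stop down [OR]: union of children's cut sets → 4 cut set(s).
Wind turbine shutdown fails [OR]: union of children's cut sets → 5 cut set(s).
Minimal cut sets: {Aft yaw brake is down, Brake caliper lost, Left contactor trips, Standby hydraulic pack lost, Upper rotor brake is out}; {Left limit switch stuck}; {Secondary safety PLC malfunctions}; {Lower pitch battery malfunctions, Reserve pitch motor stuck, Standby encoder stuck}; {Primary yaw brake 2 is inoperative}.

5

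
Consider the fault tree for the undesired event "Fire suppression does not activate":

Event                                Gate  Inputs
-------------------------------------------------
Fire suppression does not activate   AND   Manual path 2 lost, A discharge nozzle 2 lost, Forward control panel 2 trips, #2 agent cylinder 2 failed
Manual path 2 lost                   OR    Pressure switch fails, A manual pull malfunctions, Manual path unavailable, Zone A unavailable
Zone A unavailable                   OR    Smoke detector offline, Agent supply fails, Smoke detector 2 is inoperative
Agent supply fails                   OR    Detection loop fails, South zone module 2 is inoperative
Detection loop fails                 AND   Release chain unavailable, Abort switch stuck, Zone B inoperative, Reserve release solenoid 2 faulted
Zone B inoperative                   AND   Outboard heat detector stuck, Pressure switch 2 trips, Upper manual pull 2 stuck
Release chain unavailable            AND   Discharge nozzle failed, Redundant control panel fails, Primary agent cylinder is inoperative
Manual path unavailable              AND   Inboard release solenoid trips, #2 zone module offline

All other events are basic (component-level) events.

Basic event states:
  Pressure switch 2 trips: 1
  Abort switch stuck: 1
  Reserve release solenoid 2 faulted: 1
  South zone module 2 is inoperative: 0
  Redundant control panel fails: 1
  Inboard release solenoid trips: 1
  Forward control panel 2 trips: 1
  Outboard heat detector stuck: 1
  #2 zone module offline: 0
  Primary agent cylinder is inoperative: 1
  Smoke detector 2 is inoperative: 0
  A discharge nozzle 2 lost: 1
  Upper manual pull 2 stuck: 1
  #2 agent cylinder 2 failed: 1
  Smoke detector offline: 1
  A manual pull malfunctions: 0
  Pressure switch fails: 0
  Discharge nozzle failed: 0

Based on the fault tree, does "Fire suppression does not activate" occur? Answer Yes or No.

Yes

Manual path unavailable [AND]: Inboard release solenoid trips=occurs, #2 zone module offline=not → not all inputs occur → does not occur.
Release chain unavailable [AND]: Discharge nozzle failed=not, Redundant control panel fails=occurs, Primary agent cylinder is inoperative=occurs → not all inputs occur → does not occur.
Zone B inoperative [AND]: Outboard heat detector stuck=occurs, Pressure switch 2 trips=occurs, Upper manual pull 2 stuck=occurs → all inputs occur → occurs.
Detection loop fails [AND]: Release chain unavailable=not, Abort switch stuck=occurs, Zone B inoperative=occurs, Reserve release solenoid 2 faulted=occurs → not all inputs occur → does not occur.
Agent supply fails [OR]: Detection loop fails=not, South zone module 2 is inoperative=not → no input occurs → does not occur.
Zone A unavailable [OR]: Smoke detector offline=occurs, Agent supply fails=not, Smoke detector 2 is inoperative=not → at least one input occurs → occurs.
Manual path 2 lost [OR]: Pressure switch fails=not, A manual pull malfunctions=not, Manual path unavailable=not, Zone A unavailable=occurs → at least one input occurs → occurs.
Fire suppression does not activate [AND]: Manual path 2 lost=occurs, A discharge nozzle 2 lost=occurs, Forward control panel 2 trips=occurs, #2 agent cylinder 2 failed=occurs → all inputs occur → occurs.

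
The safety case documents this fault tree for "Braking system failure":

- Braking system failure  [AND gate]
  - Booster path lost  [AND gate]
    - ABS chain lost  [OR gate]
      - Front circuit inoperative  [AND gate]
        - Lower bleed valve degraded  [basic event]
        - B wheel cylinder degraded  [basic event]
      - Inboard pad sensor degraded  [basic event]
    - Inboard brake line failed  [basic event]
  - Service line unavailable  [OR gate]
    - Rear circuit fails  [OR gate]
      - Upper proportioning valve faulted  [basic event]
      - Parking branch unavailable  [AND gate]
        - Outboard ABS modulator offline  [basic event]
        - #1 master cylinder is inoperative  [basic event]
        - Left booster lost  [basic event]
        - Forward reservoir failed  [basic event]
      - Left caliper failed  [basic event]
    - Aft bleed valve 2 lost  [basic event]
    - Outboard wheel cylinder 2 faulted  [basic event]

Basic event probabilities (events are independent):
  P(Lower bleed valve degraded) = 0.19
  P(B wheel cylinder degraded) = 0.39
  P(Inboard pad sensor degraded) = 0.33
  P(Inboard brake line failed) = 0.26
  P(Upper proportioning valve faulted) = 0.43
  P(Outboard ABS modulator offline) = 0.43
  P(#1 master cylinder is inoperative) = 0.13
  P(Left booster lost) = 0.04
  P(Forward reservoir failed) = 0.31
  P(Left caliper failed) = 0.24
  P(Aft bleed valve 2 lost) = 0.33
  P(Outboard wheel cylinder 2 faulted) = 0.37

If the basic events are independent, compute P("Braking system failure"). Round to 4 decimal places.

0.0807

P(Front circuit inoperative) [AND] = 0.19 × 0.39 = 0.074100
P(ABS chain lost) [OR] = 1 − (1−0.074100) × (1−0.33) = 0.379647
P(Booster path lost) [AND] = 0.379647 × 0.26 = 0.098708
P(Parking branch unavailable) [AND] = 0.43 × 0.13 × 0.04 × 0.31 = 0.000693
P(Rear circuit fails) [OR] = 1 − (1−0.43) × (1−0.000693) × (1−0.24) = 0.567100
P(Service line unavailable) [OR] = 1 − (1−0.567100) × (1−0.33) × (1−0.37) = 0.817273
P(Braking system failure) [AND] = 0.098708 × 0.817273 = 0.080671
Rounded to 4 decimal places: P(Braking system failure) ≈ 0.0807.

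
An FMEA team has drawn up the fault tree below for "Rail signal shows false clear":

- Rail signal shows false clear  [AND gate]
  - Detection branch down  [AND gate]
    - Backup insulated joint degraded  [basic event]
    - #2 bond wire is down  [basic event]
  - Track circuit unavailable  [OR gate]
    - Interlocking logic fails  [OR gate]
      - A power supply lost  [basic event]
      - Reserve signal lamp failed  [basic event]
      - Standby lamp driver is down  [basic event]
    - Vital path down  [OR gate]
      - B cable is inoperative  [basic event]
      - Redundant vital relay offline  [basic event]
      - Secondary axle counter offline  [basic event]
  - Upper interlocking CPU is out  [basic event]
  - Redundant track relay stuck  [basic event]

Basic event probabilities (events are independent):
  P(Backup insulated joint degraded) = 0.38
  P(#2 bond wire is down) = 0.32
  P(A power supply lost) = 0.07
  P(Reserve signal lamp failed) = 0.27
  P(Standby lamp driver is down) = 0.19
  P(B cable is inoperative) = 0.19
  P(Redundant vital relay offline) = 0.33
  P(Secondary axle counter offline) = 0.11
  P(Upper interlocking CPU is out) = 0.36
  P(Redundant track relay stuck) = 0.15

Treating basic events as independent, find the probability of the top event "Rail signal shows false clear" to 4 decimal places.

P(Detection branch down) [AND] = 0.38 × 0.32 = 0.121600
P(Interlocking logic fails) [OR] = 1 − (1−0.07) × (1−0.27) × (1−0.19) = 0.450091
P(Vital path down) [OR] = 1 − (1−0.19) × (1−0.33) × (1−0.11) = 0.516997
P(Track circuit unavailable) [OR] = 1 − (1−0.450091) × (1−0.516997) = 0.734392
P(Rail signal shows false clear) [AND] = 0.121600 × 0.734392 × 0.36 × 0.15 = 0.004822
Rounded to 4 decimal places: P(Rail signal shows false clear) ≈ 0.0048.

0.0048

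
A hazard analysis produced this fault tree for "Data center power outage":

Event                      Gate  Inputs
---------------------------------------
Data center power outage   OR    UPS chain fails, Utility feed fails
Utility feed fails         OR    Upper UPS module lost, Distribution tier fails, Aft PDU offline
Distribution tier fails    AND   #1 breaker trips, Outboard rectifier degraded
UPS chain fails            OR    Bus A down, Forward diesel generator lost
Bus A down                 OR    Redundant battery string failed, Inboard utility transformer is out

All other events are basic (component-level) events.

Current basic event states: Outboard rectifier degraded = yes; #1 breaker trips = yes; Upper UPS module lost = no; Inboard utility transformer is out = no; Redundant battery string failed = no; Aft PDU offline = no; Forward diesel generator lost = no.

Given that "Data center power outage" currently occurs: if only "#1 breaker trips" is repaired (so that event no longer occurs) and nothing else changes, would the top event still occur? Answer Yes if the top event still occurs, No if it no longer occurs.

Counterfactual: set "#1 breaker trips" to not occurred.
Bus A down [OR]: Redundant battery string failed=not, Inboard utility transformer is out=not → no input occurs → does not occur.
UPS chain fails [OR]: Bus A down=not, Forward diesel generator lost=not → no input occurs → does not occur.
Distribution tier fails [AND]: #1 breaker trips=not, Outboard rectifier degraded=occurs → not all inputs occur → does not occur.
Utility feed fails [OR]: Upper UPS module lost=not, Distribution tier fails=not, Aft PDU offline=not → no input occurs → does not occur.
Data center power outage [OR]: UPS chain fails=not, Utility feed fails=not → no input occurs → does not occur.

No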